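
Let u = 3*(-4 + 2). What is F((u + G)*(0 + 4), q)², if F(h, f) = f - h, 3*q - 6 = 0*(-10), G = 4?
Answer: 100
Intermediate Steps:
u = -6 (u = 3*(-2) = -6)
q = 2 (q = 2 + (0*(-10))/3 = 2 + (⅓)*0 = 2 + 0 = 2)
F((u + G)*(0 + 4), q)² = (2 - (-6 + 4)*(0 + 4))² = (2 - (-2)*4)² = (2 - 1*(-8))² = (2 + 8)² = 10² = 100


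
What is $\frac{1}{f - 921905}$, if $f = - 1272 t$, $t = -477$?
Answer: $- \frac{1}{315161} \approx -3.173 \cdot 10^{-6}$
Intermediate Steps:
$f = 606744$ ($f = \left(-1272\right) \left(-477\right) = 606744$)
$\frac{1}{f - 921905} = \frac{1}{606744 - 921905} = \frac{1}{-315161} = - \frac{1}{315161}$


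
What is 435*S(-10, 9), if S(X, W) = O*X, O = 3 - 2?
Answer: -4350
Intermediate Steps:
O = 1
S(X, W) = X (S(X, W) = 1*X = X)
435*S(-10, 9) = 435*(-10) = -4350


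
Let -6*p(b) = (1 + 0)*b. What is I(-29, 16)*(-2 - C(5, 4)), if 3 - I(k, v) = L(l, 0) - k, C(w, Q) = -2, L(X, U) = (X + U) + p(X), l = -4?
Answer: 0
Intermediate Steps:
p(b) = -b/6 (p(b) = -(1 + 0)*b/6 = -b/6)
L(X, U) = U + 5*X/6 (L(X, U) = (X + U) - X/6 = (U + X) - X/6 = U + 5*X/6)
I(k, v) = 19/3 + k (I(k, v) = 3 - ((0 + (⅚)*(-4)) - k) = 3 - ((0 - 10/3) - k) = 3 - (-10/3 - k) = 3 + (10/3 + k) = 19/3 + k)
I(-29, 16)*(-2 - C(5, 4)) = (19/3 - 29)*(-2 - 1*(-2)) = -68*(-2 + 2)/3 = -68/3*0 = 0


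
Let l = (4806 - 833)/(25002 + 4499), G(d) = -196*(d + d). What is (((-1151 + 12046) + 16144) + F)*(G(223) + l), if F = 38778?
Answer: -169732528691931/29501 ≈ -5.7534e+9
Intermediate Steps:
G(d) = -392*d
l = 3973/29501 ≈ 0.13467
(((-1151 + 12046) + 16144) + F)*(G(223) + l) = (((-1151 + 12046) + 16144) + 38778)*(-392*223 + 3973/29501) = ((10895 + 16144) + 38778)*(-87416 + 3973/29501) = (27039 + 38778)*(-2578855443/29501) = 65817*(-2578855443/29501) = -169732528691931/29501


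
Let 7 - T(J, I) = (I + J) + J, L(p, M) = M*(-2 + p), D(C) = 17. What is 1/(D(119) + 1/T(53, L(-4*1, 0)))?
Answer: 99/1682 ≈ 0.058859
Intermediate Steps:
T(J, I) = 7 - I - 2*J (T(J, I) = 7 - ((I + J) + J) = 7 - (I + 2*J) = 7 + (-I - 2*J) = 7 - I - 2*J)
1/(D(119) + 1/T(53, L(-4*1, 0))) = 1/(17 + 1/(7 - 0*(-2 - 4*1) - 2*53)) = 1/(17 + 1/(7 - 0*(-2 - 4) - 106)) = 1/(17 + 1/(7 - 0*(-6) - 106)) = 1/(17 + 1/(7 - 1*0 - 106)) = 1/(17 + 1/(7 + 0 - 106)) = 1/(17 + 1/(-99)) = 1/(17 - 1/99) = 1/(1682/99) = 99/1682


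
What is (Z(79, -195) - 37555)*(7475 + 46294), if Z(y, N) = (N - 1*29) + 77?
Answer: -2027198838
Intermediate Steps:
Z(y, N) = 48 + N (Z(y, N) = (N - 29) + 77 = (-29 + N) + 77 = 48 + N)
(Z(79, -195) - 37555)*(7475 + 46294) = ((48 - 195) - 37555)*(7475 + 46294) = (-147 - 37555)*53769 = -37702*53769 = -2027198838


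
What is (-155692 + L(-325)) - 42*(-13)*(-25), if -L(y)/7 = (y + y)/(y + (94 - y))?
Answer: -7956799/47 ≈ -1.6929e+5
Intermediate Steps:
L(y) = -7*y/47 (L(y) = -7*(y + y)/(y + (94 - y)) = -7*2*y/94 = -7*y/47)
(-155692 + L(-325)) - 42*(-13)*(-25) = (-155692 - 7/47*(-325)) - 42*(-13)*(-25) = (-155692 + 2275/47) + 546*(-25) = -7315249/47 - 13650 = -7956799/47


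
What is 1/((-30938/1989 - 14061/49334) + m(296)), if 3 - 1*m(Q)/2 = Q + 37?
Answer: -5772078/3900998693 ≈ -0.0014796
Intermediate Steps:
m(Q) = -68 - 2*Q (m(Q) = 6 - 2*(Q + 37) = 6 - 2*(37 + Q) = 6 + (-74 - 2*Q) = -68 - 2*Q)
1/((-30938/1989 - 14061/49334) + m(296)) = 1/((-30938/1989 - 14061/49334) + (-68 - 2*296)) = 1/((-30938*1/1989 - 14061*1/49334) + (-68 - 592)) = 1/((-30938/1989 - 14061/49334) - 660) = 1/(-91427213/5772078 - 660) = 1/(-3900998693/5772078) = -5772078/3900998693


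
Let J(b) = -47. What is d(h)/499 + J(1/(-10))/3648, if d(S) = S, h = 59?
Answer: 191779/1820352 ≈ 0.10535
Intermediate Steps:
d(h)/499 + J(1/(-10))/3648 = 59/499 - 47/3648 = 191779/1820352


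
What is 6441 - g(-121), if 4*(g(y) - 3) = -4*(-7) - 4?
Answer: 6432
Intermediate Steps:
g(y) = 9 (g(y) = 3 + (-4*(-7) - 4)/4 = 3 + (28 - 4)/4 = 3 + (1/4)*24 = 3 + 6 = 9)
6441 - g(-121) = 6441 - 1*9 = 6441 - 9 = 6432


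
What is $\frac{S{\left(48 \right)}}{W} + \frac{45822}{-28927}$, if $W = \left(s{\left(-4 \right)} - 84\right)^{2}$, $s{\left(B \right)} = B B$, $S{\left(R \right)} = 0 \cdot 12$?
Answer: $- \frac{45822}{28927} \approx -1.5841$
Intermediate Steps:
$S{\left(R \right)} = 0$
$s{\left(B \right)} = B^{2}$
$W = 4624$ ($W = \left(\left(-4\right)^{2} - 84\right)^{2} = \left(16 - 84\right)^{2} = \left(-68\right)^{2} = 4624$)
$\frac{S{\left(48 \right)}}{W} + \frac{45822}{-28927} = \frac{0}{4624} + \frac{45822}{-28927} = 0 \cdot \frac{1}{4624} + 45822 \left(- \frac{1}{28927}\right) = 0 - \frac{45822}{28927} = - \frac{45822}{28927}$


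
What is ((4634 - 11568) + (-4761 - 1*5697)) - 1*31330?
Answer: -48722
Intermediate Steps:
((4634 - 11568) + (-4761 - 1*5697)) - 1*31330 = (-6934 + (-4761 - 5697)) - 31330 = (-6934 - 10458) - 31330 = -17392 - 31330 = -48722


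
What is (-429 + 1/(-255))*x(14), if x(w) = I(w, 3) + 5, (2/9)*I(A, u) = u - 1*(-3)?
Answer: -3500672/255 ≈ -13728.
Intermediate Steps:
I(A, u) = 27/2 + 9*u/2 (I(A, u) = 9*(u - 1*(-3))/2 = 9*(u + 3)/2 = 9*(3 + u)/2 = 27/2 + 9*u/2)
x(w) = 32 (x(w) = (27/2 + (9/2)*3) + 5 = (27/2 + 27/2) + 5 = 27 + 5 = 32)
(-429 + 1/(-255))*x(14) = (-429 + 1/(-255))*32 = (-429 - 1/255)*32 = -109396/255*32 = -3500672/255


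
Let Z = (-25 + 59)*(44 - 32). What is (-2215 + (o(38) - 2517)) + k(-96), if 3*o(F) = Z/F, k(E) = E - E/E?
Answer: -91683/19 ≈ -4825.4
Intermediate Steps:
k(E) = -1 + E (k(E) = E - 1*1 = E - 1 = -1 + E)
Z = 408 (Z = 34*12 = 408)
o(F) = 136/F (o(F) = (408/F)/3 = 136/F)
(-2215 + (o(38) - 2517)) + k(-96) = (-2215 + (136/38 - 2517)) + (-1 - 96) = (-2215 + (136*(1/38) - 2517)) - 97 = (-2215 + (68/19 - 2517)) - 97 = (-2215 - 47755/19) - 97 = -89840/19 - 97 = -91683/19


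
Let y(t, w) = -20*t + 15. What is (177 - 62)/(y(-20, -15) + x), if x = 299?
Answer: 115/714 ≈ 0.16106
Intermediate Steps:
y(t, w) = 15 - 20*t
(177 - 62)/(y(-20, -15) + x) = (177 - 62)/((15 - 20*(-20)) + 299) = 115/((15 + 400) + 299) = 115/(415 + 299) = 115/714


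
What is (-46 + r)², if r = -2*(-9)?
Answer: 784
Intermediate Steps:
r = 18
(-46 + r)² = (-46 + 18)² = (-28)² = 784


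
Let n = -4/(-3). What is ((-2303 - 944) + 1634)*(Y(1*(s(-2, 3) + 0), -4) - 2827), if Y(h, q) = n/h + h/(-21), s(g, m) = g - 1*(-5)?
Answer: 287246266/63 ≈ 4.5595e+6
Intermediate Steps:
n = 4/3 (n = -4*(-1/3) = 4/3 ≈ 1.3333)
s(g, m) = 5 + g (s(g, m) = g + 5 = 5 + g)
Y(h, q) = -h/21 + 4/(3*h) (Y(h, q) = 4/(3*h) + h/(-21) = 4/(3*h) + h*(-1/21) = 4/(3*h) - h/21 = -h/21 + 4/(3*h))
((-2303 - 944) + 1634)*(Y(1*(s(-2, 3) + 0), -4) - 2827) = ((-2303 - 944) + 1634)*((28 - (1*((5 - 2) + 0))**2)/(21*((1*((5 - 2) + 0)))) - 2827) = (-3247 + 1634)*((28 - (1*(3 + 0))**2)/(21*((1*(3 + 0)))) - 2827) = -1613*((28 - (1*3)**2)/(21*((1*3))) - 2827) = -1613*((1/21)*(28 - 1*3**2)/3 - 2827) = -1613*((1/21)*(1/3)*(28 - 1*9) - 2827) = -1613*((1/21)*(1/3)*(28 - 9) - 2827) = -1613*((1/21)*(1/3)*19 - 2827) = -1613*(19/63 - 2827) = -1613*(-178082/63) = 287246266/63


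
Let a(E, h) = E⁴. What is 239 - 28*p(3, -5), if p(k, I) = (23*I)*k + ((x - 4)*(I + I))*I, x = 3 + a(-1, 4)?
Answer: 9899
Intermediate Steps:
x = 4 (x = 3 + (-1)⁴ = 3 + 1 = 4)
p(k, I) = 23*I*k (p(k, I) = (23*I)*k + ((4 - 4)*(I + I))*I = 23*I*k + (0*(2*I))*I = 23*I*k + 0*I = 23*I*k + 0 = 23*I*k)
239 - 28*p(3, -5) = 239 - 644*(-5)*3 = 239 - 28*(-345) = 239 + 9660 = 9899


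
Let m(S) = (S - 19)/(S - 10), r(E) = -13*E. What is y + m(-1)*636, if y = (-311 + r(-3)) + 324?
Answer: 13292/11 ≈ 1208.4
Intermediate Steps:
m(S) = (-19 + S)/(-10 + S)
y = 52 (y = (-311 - 13*(-3)) + 324 = (-311 + 39) + 324 = -272 + 324 = 52)
y + m(-1)*636 = 52 + ((-19 - 1)/(-10 - 1))*636 = 52 + (-20/(-11))*636 = 52 - 1/11*(-20)*636 = 52 + (20/11)*636 = 52 + 12720/11 = 13292/11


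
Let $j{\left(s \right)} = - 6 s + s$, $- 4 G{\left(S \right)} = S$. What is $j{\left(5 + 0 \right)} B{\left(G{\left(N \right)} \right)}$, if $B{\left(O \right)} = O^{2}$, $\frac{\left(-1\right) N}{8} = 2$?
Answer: $-400$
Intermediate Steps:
$N = -16$ ($N = \left(-8\right) 2 = -16$)
$G{\left(S \right)} = - \frac{S}{4}$
$j{\left(s \right)} = - 5 s$
$j{\left(5 + 0 \right)} B{\left(G{\left(N \right)} \right)} = - 5 \left(5 + 0\right) \left(\left(- \frac{1}{4}\right) \left(-16\right)\right)^{2} = \left(-5\right) 5 \cdot 4^{2} = \left(-25\right) 16 = -400$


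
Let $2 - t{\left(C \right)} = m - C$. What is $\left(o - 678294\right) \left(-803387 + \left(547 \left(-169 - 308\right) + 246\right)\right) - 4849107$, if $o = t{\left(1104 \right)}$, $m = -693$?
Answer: $719826420593$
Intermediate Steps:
$t{\left(C \right)} = 695 + C$ ($t{\left(C \right)} = 2 - \left(-693 - C\right) = 2 + \left(693 + C\right) = 695 + C$)
$o = 1799$ ($o = 695 + 1104 = 1799$)
$\left(o - 678294\right) \left(-803387 + \left(547 \left(-169 - 308\right) + 246\right)\right) - 4849107 = \left(1799 - 678294\right) \left(-803387 + \left(547 \left(-169 - 308\right) + 246\right)\right) - 4849107 = - 676495 \left(-803387 + \left(547 \left(-477\right) + 246\right)\right) - 4849107 = - 676495 \left(-803387 + \left(-260919 + 246\right)\right) - 4849107 = - 676495 \left(-803387 - 260673\right) - 4849107 = \left(-676495\right) \left(-1064060\right) - 4849107 = 719831269700 - 4849107 = 719826420593$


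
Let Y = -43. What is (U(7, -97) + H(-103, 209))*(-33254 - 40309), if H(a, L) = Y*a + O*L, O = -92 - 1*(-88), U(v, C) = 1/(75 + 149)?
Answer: -8457989997/32 ≈ -2.6431e+8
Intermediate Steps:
U(v, C) = 1/224
O = -4 (O = -92 + 88 = -4)
H(a, L) = -43*a - 4*L
(U(7, -97) + H(-103, 209))*(-33254 - 40309) = (1/224 + (-43*(-103) - 4*209))*(-33254 - 40309) = (1/224 + (4429 - 836))*(-73563) = (1/224 + 3593)*(-73563) = (804833/224)*(-73563) = -8457989997/32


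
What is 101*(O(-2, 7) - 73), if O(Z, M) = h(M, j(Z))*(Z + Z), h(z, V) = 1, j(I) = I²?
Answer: -7777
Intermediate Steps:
O(Z, M) = 2*Z (O(Z, M) = 1*(Z + Z) = 1*(2*Z) = 2*Z)
101*(O(-2, 7) - 73) = 101*(2*(-2) - 73) = 101*(-4 - 73) = 101*(-77) = -7777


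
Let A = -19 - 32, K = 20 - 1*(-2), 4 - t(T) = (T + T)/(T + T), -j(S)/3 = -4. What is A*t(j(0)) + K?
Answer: -131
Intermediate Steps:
j(S) = 12 (j(S) = -3*(-4) = 12)
t(T) = 3 (t(T) = 4 - (T + T)/(T + T) = 4 - 2*T/(2*T) = 4 - 2*T*1/(2*T) = 4 - 1*1 = 4 - 1 = 3)
K = 22 (K = 20 + 2 = 22)
A = -51
A*t(j(0)) + K = -51*3 + 22 = -153 + 22 = -131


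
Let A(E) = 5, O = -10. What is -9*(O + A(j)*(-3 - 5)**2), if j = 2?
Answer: -2790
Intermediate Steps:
-9*(O + A(j)*(-3 - 5)**2) = -9*(-10 + 5*(-3 - 5)**2) = -9*(-10 + 5*(-8)**2) = -9*(-10 + 5*64) = -9*(-10 + 320) = -9*310 = -2790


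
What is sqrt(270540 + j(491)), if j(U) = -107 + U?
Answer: 2*sqrt(67731) ≈ 520.50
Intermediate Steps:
sqrt(270540 + j(491)) = sqrt(270540 + (-107 + 491)) = sqrt(270540 + 384) = sqrt(270924) = 2*sqrt(67731)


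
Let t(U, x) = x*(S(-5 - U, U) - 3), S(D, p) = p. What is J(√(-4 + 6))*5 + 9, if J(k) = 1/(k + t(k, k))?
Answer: 13/2 - 5*√2/2 ≈ 2.9645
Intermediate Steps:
t(U, x) = x*(-3 + U) (t(U, x) = x*(U - 3) = x*(-3 + U))
J(k) = 1/(k + k*(-3 + k))
J(√(-4 + 6))*5 + 9 = (1/((√(-4 + 6))*(-2 + √(-4 + 6))))*5 + 9 = (1/((√2)*(-2 + √2)))*5 + 9 = ((√2/2)/(-2 + √2))*5 + 9 = (√2/(2*(-2 + √2)))*5 + 9 = 5*√2/(2*(-2 + √2)) + 9 = 9 + 5*√2/(2*(-2 + √2))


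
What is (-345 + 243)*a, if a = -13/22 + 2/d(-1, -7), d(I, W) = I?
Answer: 2907/11 ≈ 264.27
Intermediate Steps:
a = -57/22 (a = -13/22 + 2/(-1) = -13*1/22 + 2*(-1) = -13/22 - 2 = -57/22 ≈ -2.5909)
(-345 + 243)*a = (-345 + 243)*(-57/22) = -102*(-57/22) = 2907/11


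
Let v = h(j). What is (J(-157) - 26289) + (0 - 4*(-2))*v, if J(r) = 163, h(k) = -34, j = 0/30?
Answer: -26398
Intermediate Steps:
j = 0 (j = 0*(1/30) = 0)
v = -34
(J(-157) - 26289) + (0 - 4*(-2))*v = (163 - 26289) + (0 - 4*(-2))*(-34) = -26126 + (0 + 8)*(-34) = -26126 + 8*(-34) = -26126 - 272 = -26398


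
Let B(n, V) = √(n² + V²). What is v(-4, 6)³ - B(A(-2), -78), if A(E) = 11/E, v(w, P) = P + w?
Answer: 8 - √24457/2 ≈ -70.194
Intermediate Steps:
B(n, V) = √(V² + n²)
v(-4, 6)³ - B(A(-2), -78) = (6 - 4)³ - √((-78)² + (11/(-2))²) = 2³ - √(6084 + (11*(-½))²) = 8 - √(6084 + (-11/2)²) = 8 - √(6084 + 121/4) = 8 - √(24457/4) = 8 - √24457/2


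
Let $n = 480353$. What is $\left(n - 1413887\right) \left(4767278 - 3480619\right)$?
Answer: $-1201139922906$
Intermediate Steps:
$\left(n - 1413887\right) \left(4767278 - 3480619\right) = \left(480353 - 1413887\right) \left(4767278 - 3480619\right) = \left(-933534\right) 1286659 = -1201139922906$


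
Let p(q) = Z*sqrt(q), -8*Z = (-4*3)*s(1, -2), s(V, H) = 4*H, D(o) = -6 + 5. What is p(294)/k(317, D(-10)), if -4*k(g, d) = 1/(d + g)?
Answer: 106176*sqrt(6) ≈ 2.6008e+5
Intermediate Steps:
D(o) = -1
k(g, d) = -1/(4*(d + g))
Z = -12 (Z = -(-4*3)*4*(-2)/8 = -(-3)*(-8)/2 = -1/8*96 = -12)
p(q) = -12*sqrt(q)
p(294)/k(317, D(-10)) = (-84*sqrt(6))/((-1/(4*(-1) + 4*317))) = (-84*sqrt(6))/((-1/(-4 + 1268))) = (-84*sqrt(6))/((-1/1264)) = (-84*sqrt(6))/((-1*1/1264)) = (-84*sqrt(6))/(-1/1264) = -84*sqrt(6)*(-1264) = 106176*sqrt(6)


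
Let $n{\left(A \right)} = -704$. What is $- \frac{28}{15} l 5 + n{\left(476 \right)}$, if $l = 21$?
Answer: $-900$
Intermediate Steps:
$- \frac{28}{15} l 5 + n{\left(476 \right)} = - \frac{28}{15} \cdot 21 \cdot 5 - 704 = \left(-28\right) \frac{1}{15} \cdot 21 \cdot 5 - 704 = \left(- \frac{28}{15}\right) 21 \cdot 5 - 704 = \left(- \frac{196}{5}\right) 5 - 704 = -196 - 704 = -900$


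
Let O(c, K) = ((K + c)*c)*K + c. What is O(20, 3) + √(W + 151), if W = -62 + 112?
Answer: 1400 + √201 ≈ 1414.2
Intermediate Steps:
O(c, K) = c + K*c*(K + c) (O(c, K) = (c*(K + c))*K + c = K*c*(K + c) + c = c + K*c*(K + c))
W = 50
O(20, 3) + √(W + 151) = 20*(1 + 3² + 3*20) + √(50 + 151) = 20*(1 + 9 + 60) + √201 = 20*70 + √201 = 1400 + √201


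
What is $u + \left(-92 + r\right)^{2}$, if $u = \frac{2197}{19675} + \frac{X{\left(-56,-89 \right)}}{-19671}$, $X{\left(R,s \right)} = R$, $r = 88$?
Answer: $\frac{6236749787}{387026925} \approx 16.115$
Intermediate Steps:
$u = \frac{44318987}{387026925}$ ($u = \frac{2197}{19675} - \frac{56}{-19671} = 2197 \cdot \frac{1}{19675} - - \frac{56}{19671} = \frac{2197}{19675} + \frac{56}{19671} = \frac{44318987}{387026925} \approx 0.11451$)
$u + \left(-92 + r\right)^{2} = \frac{44318987}{387026925} + \left(-92 + 88\right)^{2} = \frac{44318987}{387026925} + \left(-4\right)^{2} = \frac{44318987}{387026925} + 16 = \frac{6236749787}{387026925}$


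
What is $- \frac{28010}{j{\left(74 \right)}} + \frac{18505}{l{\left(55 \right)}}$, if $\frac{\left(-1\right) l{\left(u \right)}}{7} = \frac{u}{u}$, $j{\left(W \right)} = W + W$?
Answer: $- \frac{1467405}{518} \approx -2832.8$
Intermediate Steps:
$j{\left(W \right)} = 2 W$
$l{\left(u \right)} = -7$ ($l{\left(u \right)} = - 7 \frac{u}{u} = \left(-7\right) 1 = -7$)
$- \frac{28010}{j{\left(74 \right)}} + \frac{18505}{l{\left(55 \right)}} = - \frac{28010}{2 \cdot 74} + \frac{18505}{-7} = - \frac{28010}{148} + 18505 \left(- \frac{1}{7}\right) = \left(-28010\right) \frac{1}{148} - \frac{18505}{7} = - \frac{14005}{74} - \frac{18505}{7} = - \frac{1467405}{518}$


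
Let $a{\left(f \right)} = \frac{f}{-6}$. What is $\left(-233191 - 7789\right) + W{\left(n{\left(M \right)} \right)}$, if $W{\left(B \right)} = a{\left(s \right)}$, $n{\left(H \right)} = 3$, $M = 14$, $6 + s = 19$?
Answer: $- \frac{1445893}{6} \approx -2.4098 \cdot 10^{5}$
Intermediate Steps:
$s = 13$ ($s = -6 + 19 = 13$)
$a{\left(f \right)} = - \frac{f}{6}$ ($a{\left(f \right)} = f \left(- \frac{1}{6}\right) = - \frac{f}{6}$)
$W{\left(B \right)} = - \frac{13}{6}$ ($W{\left(B \right)} = \left(- \frac{1}{6}\right) 13 = - \frac{13}{6}$)
$\left(-233191 - 7789\right) + W{\left(n{\left(M \right)} \right)} = \left(-233191 - 7789\right) - \frac{13}{6} = -240980 - \frac{13}{6} = - \frac{1445893}{6}$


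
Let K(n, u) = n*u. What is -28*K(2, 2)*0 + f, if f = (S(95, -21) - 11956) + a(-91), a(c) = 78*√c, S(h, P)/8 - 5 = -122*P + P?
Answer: 8412 + 78*I*√91 ≈ 8412.0 + 744.07*I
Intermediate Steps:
S(h, P) = 40 - 968*P (S(h, P) = 40 + 8*(-122*P + P) = 40 + 8*(-121*P) = 40 - 968*P)
f = 8412 + 78*I*√91 (f = ((40 - 968*(-21)) - 11956) + 78*√(-91) = ((40 + 20328) - 11956) + 78*(I*√91) = (20368 - 11956) + 78*I*√91 = 8412 + 78*I*√91 ≈ 8412.0 + 744.07*I)
-28*K(2, 2)*0 + f = -56*2*0 + (8412 + 78*I*√91) = -28*4*0 + (8412 + 78*I*√91) = -112*0 + (8412 + 78*I*√91) = 0 + (8412 + 78*I*√91) = 8412 + 78*I*√91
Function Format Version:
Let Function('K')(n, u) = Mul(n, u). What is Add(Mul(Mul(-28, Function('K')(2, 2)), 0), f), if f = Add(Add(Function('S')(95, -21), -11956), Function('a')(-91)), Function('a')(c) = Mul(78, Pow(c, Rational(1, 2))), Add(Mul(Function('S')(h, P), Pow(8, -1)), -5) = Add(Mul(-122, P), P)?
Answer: Add(8412, Mul(78, I, Pow(91, Rational(1, 2)))) ≈ Add(8412.0, Mul(744.07, I))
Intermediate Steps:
Function('S')(h, P) = Add(40, Mul(-968, P)) (Function('S')(h, P) = Add(40, Mul(8, Add(Mul(-122, P), P))) = Add(40, Mul(8, Mul(-121, P))) = Add(40, Mul(-968, P)))
f = Add(8412, Mul(78, I, Pow(91, Rational(1, 2)))) (f = Add(Add(Add(40, Mul(-968, -21)), -11956), Mul(78, Pow(-91, Rational(1, 2)))) = Add(Add(Add(40, 20328), -11956), Mul(78, Mul(I, Pow(91, Rational(1, 2))))) = Add(Add(20368, -11956), Mul(78, I, Pow(91, Rational(1, 2)))) = Add(8412, Mul(78, I, Pow(91, Rational(1, 2)))) ≈ Add(8412.0, Mul(744.07, I)))
Add(Mul(Mul(-28, Function('K')(2, 2)), 0), f) = Add(Mul(Mul(-28, Mul(2, 2)), 0), Add(8412, Mul(78, I, Pow(91, Rational(1, 2))))) = Add(Mul(Mul(-28, 4), 0), Add(8412, Mul(78, I, Pow(91, Rational(1, 2))))) = Add(Mul(-112, 0), Add(8412, Mul(78, I, Pow(91, Rational(1, 2))))) = Add(0, Add(8412, Mul(78, I, Pow(91, Rational(1, 2))))) = Add(8412, Mul(78, I, Pow(91, Rational(1, 2))))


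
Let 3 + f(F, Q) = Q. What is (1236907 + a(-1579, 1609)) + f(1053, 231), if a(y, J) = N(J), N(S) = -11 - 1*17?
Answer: 1237107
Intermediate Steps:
f(F, Q) = -3 + Q
N(S) = -28 (N(S) = -11 - 17 = -28)
a(y, J) = -28
(1236907 + a(-1579, 1609)) + f(1053, 231) = (1236907 - 28) + (-3 + 231) = 1236879 + 228 = 1237107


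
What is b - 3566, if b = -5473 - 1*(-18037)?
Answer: 8998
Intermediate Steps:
b = 12564 (b = -5473 + 18037 = 12564)
b - 3566 = 12564 - 3566 = 8998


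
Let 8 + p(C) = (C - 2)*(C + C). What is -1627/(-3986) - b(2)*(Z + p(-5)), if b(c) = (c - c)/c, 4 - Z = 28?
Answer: 1627/3986 ≈ 0.40818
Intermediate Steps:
Z = -24 (Z = 4 - 1*28 = 4 - 28 = -24)
b(c) = 0 (b(c) = 0/c = 0)
p(C) = -8 + 2*C*(-2 + C) (p(C) = -8 + (C - 2)*(C + C) = -8 + (-2 + C)*(2*C) = -8 + 2*C*(-2 + C))
-1627/(-3986) - b(2)*(Z + p(-5)) = -1627/(-3986) - 0*(-24 + (-8 - 4*(-5) + 2*(-5)²)) = -1627*(-1/3986) - 0*(-24 + (-8 + 20 + 2*25)) = 1627/3986 - 0*(-24 + (-8 + 20 + 50)) = 1627/3986 - 0*(-24 + 62) = 1627/3986 - 0*38 = 1627/3986 - 1*0 = 1627/3986 + 0 = 1627/3986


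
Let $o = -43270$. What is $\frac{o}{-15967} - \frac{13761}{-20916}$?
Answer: $\frac{17853289}{5301044} \approx 3.3679$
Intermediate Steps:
$\frac{o}{-15967} - \frac{13761}{-20916} = - \frac{43270}{-15967} - \frac{13761}{-20916} = \left(-43270\right) \left(- \frac{1}{15967}\right) - - \frac{1529}{2324} = \frac{43270}{15967} + \frac{1529}{2324} = \frac{17853289}{5301044}$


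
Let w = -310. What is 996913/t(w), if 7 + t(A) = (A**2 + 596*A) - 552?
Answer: -996913/89219 ≈ -11.174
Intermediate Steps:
t(A) = -559 + A**2 + 596*A (t(A) = -7 + ((A**2 + 596*A) - 552) = -7 + (-552 + A**2 + 596*A) = -559 + A**2 + 596*A)
996913/t(w) = 996913/(-559 + (-310)**2 + 596*(-310)) = 996913/(-559 + 96100 - 184760) = 996913/(-89219) = 996913*(-1/89219) = -996913/89219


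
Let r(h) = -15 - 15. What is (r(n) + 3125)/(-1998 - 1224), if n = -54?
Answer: -3095/3222 ≈ -0.96058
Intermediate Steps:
r(h) = -30
(r(n) + 3125)/(-1998 - 1224) = (-30 + 3125)/(-1998 - 1224) = 3095/(-3222) = 3095*(-1/3222) = -3095/3222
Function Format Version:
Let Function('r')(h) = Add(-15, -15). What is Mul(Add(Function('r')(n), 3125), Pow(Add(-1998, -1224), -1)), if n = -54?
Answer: Rational(-3095, 3222) ≈ -0.96058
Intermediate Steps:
Function('r')(h) = -30
Mul(Add(Function('r')(n), 3125), Pow(Add(-1998, -1224), -1)) = Mul(Add(-30, 3125), Pow(Add(-1998, -1224), -1)) = Mul(3095, Pow(-3222, -1)) = Mul(3095, Rational(-1, 3222)) = Rational(-3095, 3222)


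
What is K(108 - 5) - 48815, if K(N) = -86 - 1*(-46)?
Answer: -48855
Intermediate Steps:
K(N) = -40 (K(N) = -86 + 46 = -40)
K(108 - 5) - 48815 = -40 - 48815 = -48855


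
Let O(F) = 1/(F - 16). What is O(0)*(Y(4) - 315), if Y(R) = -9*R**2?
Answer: 459/16 ≈ 28.688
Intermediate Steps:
O(F) = 1/(-16 + F)
O(0)*(Y(4) - 315) = (-9*4**2 - 315)/(-16 + 0) = (-9*16 - 315)/(-16) = -(-144 - 315)/16 = -1/16*(-459) = 459/16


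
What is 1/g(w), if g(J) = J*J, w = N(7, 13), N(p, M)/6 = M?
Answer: 1/6084 ≈ 0.00016437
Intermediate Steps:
N(p, M) = 6*M
w = 78 (w = 6*13 = 78)
g(J) = J**2
1/g(w) = 1/(78**2) = 1/6084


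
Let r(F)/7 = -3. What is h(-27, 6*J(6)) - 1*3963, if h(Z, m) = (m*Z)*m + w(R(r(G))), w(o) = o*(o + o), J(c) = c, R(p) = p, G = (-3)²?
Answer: -38073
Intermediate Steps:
G = 9
r(F) = -21 (r(F) = 7*(-3) = -21)
w(o) = 2*o² (w(o) = o*(2*o) = 2*o²)
h(Z, m) = 882 + Z*m² (h(Z, m) = (m*Z)*m + 2*(-21)² = (Z*m)*m + 2*441 = Z*m² + 882 = 882 + Z*m²)
h(-27, 6*J(6)) - 1*3963 = (882 - 27*(6*6)²) - 1*3963 = (882 - 27*36²) - 3963 = (882 - 27*1296) - 3963 = (882 - 34992) - 3963 = -34110 - 3963 = -38073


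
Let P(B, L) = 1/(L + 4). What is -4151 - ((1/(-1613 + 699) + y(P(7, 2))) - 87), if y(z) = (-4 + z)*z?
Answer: -66850399/16452 ≈ -4063.4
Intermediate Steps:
P(B, L) = 1/(4 + L)
y(z) = z*(-4 + z)
-4151 - ((1/(-1613 + 699) + y(P(7, 2))) - 87) = -4151 - ((1/(-1613 + 699) + (-4 + 1/(4 + 2))/(4 + 2)) - 87) = -4151 - ((1/(-914) + (-4 + 1/6)/6) - 87) = -4151 - ((-1/914 + (-4 + ⅙)/6) - 87) = -4151 - ((-1/914 + (⅙)*(-23/6)) - 87) = -4151 - ((-1/914 - 23/36) - 87) = -4151 - (-10529/16452 - 87) = -4151 - 1*(-1441853/16452) = -4151 + 1441853/16452 = -66850399/16452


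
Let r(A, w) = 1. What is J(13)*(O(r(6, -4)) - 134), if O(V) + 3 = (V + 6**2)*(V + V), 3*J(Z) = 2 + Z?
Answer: -315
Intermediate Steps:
J(Z) = 2/3 + Z/3 (J(Z) = (2 + Z)/3 = 2/3 + Z/3)
O(V) = -3 + 2*V*(36 + V) (O(V) = -3 + (V + 6**2)*(V + V) = -3 + (V + 36)*(2*V) = -3 + (36 + V)*(2*V) = -3 + 2*V*(36 + V))
J(13)*(O(r(6, -4)) - 134) = (2/3 + (1/3)*13)*((-3 + 2*1**2 + 72*1) - 134) = (2/3 + 13/3)*((-3 + 2*1 + 72) - 134) = 5*((-3 + 2 + 72) - 134) = 5*(71 - 134) = 5*(-63) = -315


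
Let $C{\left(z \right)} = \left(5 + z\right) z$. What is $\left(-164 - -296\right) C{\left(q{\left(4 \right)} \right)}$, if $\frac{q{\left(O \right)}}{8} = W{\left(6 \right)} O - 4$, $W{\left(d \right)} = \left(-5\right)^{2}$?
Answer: $78363648$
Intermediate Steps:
$W{\left(d \right)} = 25$
$q{\left(O \right)} = -32 + 200 O$ ($q{\left(O \right)} = 8 \left(25 O - 4\right) = 8 \left(-4 + 25 O\right) = -32 + 200 O$)
$C{\left(z \right)} = z \left(5 + z\right)$
$\left(-164 - -296\right) C{\left(q{\left(4 \right)} \right)} = \left(-164 - -296\right) \left(-32 + 200 \cdot 4\right) \left(5 + \left(-32 + 200 \cdot 4\right)\right) = \left(-164 + 296\right) \left(-32 + 800\right) \left(5 + \left(-32 + 800\right)\right) = 132 \cdot 768 \left(5 + 768\right) = 132 \cdot 768 \cdot 773 = 132 \cdot 593664 = 78363648$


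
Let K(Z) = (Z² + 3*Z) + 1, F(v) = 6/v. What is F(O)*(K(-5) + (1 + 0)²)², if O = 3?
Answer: 288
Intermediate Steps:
K(Z) = 1 + Z² + 3*Z
F(O)*(K(-5) + (1 + 0)²)² = (6/3)*((1 + (-5)² + 3*(-5)) + (1 + 0)²)² = (6*(⅓))*((1 + 25 - 15) + 1²)² = 2*(11 + 1)² = 2*12² = 2*144 = 288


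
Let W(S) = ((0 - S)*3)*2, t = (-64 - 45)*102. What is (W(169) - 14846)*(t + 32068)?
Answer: -332267000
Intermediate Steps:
t = -11118 (t = -109*102 = -11118)
W(S) = -6*S (W(S) = (-S*3)*2 = -3*S*2 = -6*S)
(W(169) - 14846)*(t + 32068) = (-6*169 - 14846)*(-11118 + 32068) = (-1014 - 14846)*20950 = -15860*20950 = -332267000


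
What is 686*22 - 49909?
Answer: -34817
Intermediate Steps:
686*22 - 49909 = 15092 - 49909 = -34817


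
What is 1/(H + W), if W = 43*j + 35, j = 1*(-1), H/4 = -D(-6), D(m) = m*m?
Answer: -1/152 ≈ -0.0065789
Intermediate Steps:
D(m) = m²
H = -144 (H = 4*(-1*(-6)²) = 4*(-1*36) = 4*(-36) = -144)
j = -1
W = -8 (W = 43*(-1) + 35 = -43 + 35 = -8)
1/(H + W) = 1/(-144 - 8) = 1/(-152) = -1/152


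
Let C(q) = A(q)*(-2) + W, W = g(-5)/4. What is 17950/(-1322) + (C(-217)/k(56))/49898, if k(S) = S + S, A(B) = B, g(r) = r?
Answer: -200628734209/14776194944 ≈ -13.578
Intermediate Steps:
k(S) = 2*S
W = -5/4 ≈ -1.2500
C(q) = -5/4 - 2*q (C(q) = q*(-2) - 5/4 = -2*q - 5/4 = -5/4 - 2*q)
17950/(-1322) + (C(-217)/k(56))/49898 = 17950/(-1322) + ((-5/4 - 2*(-217))/((2*56)))/49898 = 17950*(-1/1322) + ((-5/4 + 434)/112)*(1/49898) = -8975/661 + ((1731/4)*(1/112))*(1/49898) = -8975/661 + (1731/448)*(1/49898) = -8975/661 + 1731/22354304 = -200628734209/14776194944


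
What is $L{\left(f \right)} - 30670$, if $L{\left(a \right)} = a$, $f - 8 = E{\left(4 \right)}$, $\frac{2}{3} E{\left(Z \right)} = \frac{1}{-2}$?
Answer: $- \frac{122651}{4} \approx -30663.0$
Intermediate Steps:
$E{\left(Z \right)} = - \frac{3}{4}$ ($E{\left(Z \right)} = \frac{3}{2 \left(-2\right)} = \frac{3}{2} \left(- \frac{1}{2}\right) = - \frac{3}{4}$)
$f = \frac{29}{4}$ ($f = 8 - \frac{3}{4} = \frac{29}{4} \approx 7.25$)
$L{\left(f \right)} - 30670 = \frac{29}{4} - 30670 = - \frac{122651}{4}$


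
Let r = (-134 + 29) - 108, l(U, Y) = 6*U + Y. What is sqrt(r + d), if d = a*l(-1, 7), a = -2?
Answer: I*sqrt(215) ≈ 14.663*I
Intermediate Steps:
l(U, Y) = Y + 6*U
d = -2 (d = -2*(7 + 6*(-1)) = -2*(7 - 6) = -2*1 = -2)
r = -213 (r = -105 - 108 = -213)
sqrt(r + d) = sqrt(-213 - 2) = sqrt(-215) = I*sqrt(215)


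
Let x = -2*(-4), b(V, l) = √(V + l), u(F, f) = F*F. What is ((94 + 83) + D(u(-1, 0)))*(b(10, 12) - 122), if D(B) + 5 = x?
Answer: -21960 + 180*√22 ≈ -21116.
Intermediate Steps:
u(F, f) = F²
x = 8
D(B) = 3 (D(B) = -5 + 8 = 3)
((94 + 83) + D(u(-1, 0)))*(b(10, 12) - 122) = ((94 + 83) + 3)*(√(10 + 12) - 122) = (177 + 3)*(√22 - 122) = 180*(-122 + √22) = -21960 + 180*√22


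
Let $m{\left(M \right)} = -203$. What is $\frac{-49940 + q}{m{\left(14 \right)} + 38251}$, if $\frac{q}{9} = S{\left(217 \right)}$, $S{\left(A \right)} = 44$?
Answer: $- \frac{6193}{4756} \approx -1.3021$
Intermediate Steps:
$q = 396$ ($q = 9 \cdot 44 = 396$)
$\frac{-49940 + q}{m{\left(14 \right)} + 38251} = \frac{-49940 + 396}{-203 + 38251} = - \frac{49544}{38048} = \left(-49544\right) \frac{1}{38048} = - \frac{6193}{4756}$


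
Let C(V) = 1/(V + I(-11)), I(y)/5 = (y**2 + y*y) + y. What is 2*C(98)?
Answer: 2/1253 ≈ 0.0015962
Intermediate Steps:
I(y) = 5*y + 10*y**2 (I(y) = 5*((y**2 + y*y) + y) = 5*((y**2 + y**2) + y) = 5*(2*y**2 + y) = 5*(y + 2*y**2) = 5*y + 10*y**2)
C(V) = 1/(1155 + V) (C(V) = 1/(V + 5*(-11)*(1 + 2*(-11))) = 1/(V + 5*(-11)*(1 - 22)) = 1/(V + 5*(-11)*(-21)) = 1/(V + 1155) = 1/(1155 + V))
2*C(98) = 2/(1155 + 98) = 2/1253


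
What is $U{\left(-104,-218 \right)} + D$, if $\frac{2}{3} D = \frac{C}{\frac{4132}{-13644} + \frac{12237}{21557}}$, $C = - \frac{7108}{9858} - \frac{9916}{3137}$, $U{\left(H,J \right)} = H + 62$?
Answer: $- \frac{6421986819204909}{100360593958366} \approx -63.989$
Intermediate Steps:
$U{\left(H,J \right)} = 62 + H$
$C = - \frac{60024862}{15462273}$ ($C = \left(-7108\right) \frac{1}{9858} - \frac{9916}{3137} = - \frac{3554}{4929} - \frac{9916}{3137} = - \frac{60024862}{15462273} \approx -3.882$)
$D = - \frac{2206841872953537}{100360593958366}$ ($D = \frac{3 \left(- \frac{60024862}{15462273 \left(\frac{4132}{-13644} + \frac{12237}{21557}\right)}\right)}{2} = \frac{3 \left(- \frac{60024862}{15462273 \left(4132 \left(- \frac{1}{13644}\right) + 12237 \cdot \frac{1}{21557}\right)}\right)}{2} = \frac{3 \left(- \frac{60024862}{15462273 \left(- \frac{1033}{3411} + \frac{12237}{21557}\right)}\right)}{2} = \frac{3 \left(- \frac{60024862}{15462273 \cdot \frac{19472026}{73530927}}\right)}{2} = \frac{3 \left(\left(- \frac{60024862}{15462273}\right) \frac{73530927}{19472026}\right)}{2} = \frac{3}{2} \left(- \frac{735613957651179}{50180296979183}\right) = - \frac{2206841872953537}{100360593958366} \approx -21.989$)
$U{\left(-104,-218 \right)} + D = \left(62 - 104\right) - \frac{2206841872953537}{100360593958366} = -42 - \frac{2206841872953537}{100360593958366} = - \frac{6421986819204909}{100360593958366}$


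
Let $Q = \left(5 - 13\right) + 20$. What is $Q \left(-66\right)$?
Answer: $-792$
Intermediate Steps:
$Q = 12$ ($Q = -8 + 20 = 12$)
$Q \left(-66\right) = 12 \left(-66\right) = -792$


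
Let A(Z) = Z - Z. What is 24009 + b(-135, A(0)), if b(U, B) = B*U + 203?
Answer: 24212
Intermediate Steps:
A(Z) = 0
b(U, B) = 203 + B*U
24009 + b(-135, A(0)) = 24009 + (203 + 0*(-135)) = 24009 + (203 + 0) = 24009 + 203 = 24212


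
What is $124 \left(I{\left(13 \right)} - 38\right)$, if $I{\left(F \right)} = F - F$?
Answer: $-4712$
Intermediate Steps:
$I{\left(F \right)} = 0$
$124 \left(I{\left(13 \right)} - 38\right) = 124 \left(0 - 38\right) = 124 \left(-38\right) = -4712$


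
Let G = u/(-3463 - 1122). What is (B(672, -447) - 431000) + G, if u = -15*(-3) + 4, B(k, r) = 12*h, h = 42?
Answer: -281974887/655 ≈ -4.3050e+5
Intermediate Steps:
B(k, r) = 504 (B(k, r) = 12*42 = 504)
u = 49 (u = 45 + 4 = 49)
G = -7/655 (G = 49/(-3463 - 1122) = 49/(-4585) = 49*(-1/4585) = -7/655 ≈ -0.010687)
(B(672, -447) - 431000) + G = (504 - 431000) - 7/655 = -430496 - 7/655 = -281974887/655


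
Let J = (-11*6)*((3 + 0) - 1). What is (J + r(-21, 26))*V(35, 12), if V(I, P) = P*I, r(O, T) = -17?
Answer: -62580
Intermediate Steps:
V(I, P) = I*P
J = -132 (J = -66*(3 - 1) = -66*2 = -132)
(J + r(-21, 26))*V(35, 12) = (-132 - 17)*(35*12) = -149*420 = -62580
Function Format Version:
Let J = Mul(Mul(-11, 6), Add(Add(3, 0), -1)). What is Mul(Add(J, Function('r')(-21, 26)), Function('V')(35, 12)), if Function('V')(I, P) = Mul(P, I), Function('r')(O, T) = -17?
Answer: -62580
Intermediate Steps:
Function('V')(I, P) = Mul(I, P)
J = -132 (J = Mul(-66, Add(3, -1)) = Mul(-66, 2) = -132)
Mul(Add(J, Function('r')(-21, 26)), Function('V')(35, 12)) = Mul(Add(-132, -17), Mul(35, 12)) = Mul(-149, 420) = -62580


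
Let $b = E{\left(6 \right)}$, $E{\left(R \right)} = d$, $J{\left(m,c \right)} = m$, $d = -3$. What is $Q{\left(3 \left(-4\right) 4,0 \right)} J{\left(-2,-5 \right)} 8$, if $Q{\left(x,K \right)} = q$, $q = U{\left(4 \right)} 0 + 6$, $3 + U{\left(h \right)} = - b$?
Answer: $-96$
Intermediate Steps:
$E{\left(R \right)} = -3$
$b = -3$
$U{\left(h \right)} = 0$ ($U{\left(h \right)} = -3 - -3 = -3 + 3 = 0$)
$q = 6$ ($q = 0 \cdot 0 + 6 = 0 + 6 = 6$)
$Q{\left(x,K \right)} = 6$
$Q{\left(3 \left(-4\right) 4,0 \right)} J{\left(-2,-5 \right)} 8 = 6 \left(-2\right) 8 = \left(-12\right) 8 = -96$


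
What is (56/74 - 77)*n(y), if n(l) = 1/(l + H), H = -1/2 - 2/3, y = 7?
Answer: -2418/185 ≈ -13.070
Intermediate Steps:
H = -7/6 (H = -1*½ - 2*⅓ = -½ - ⅔ = -7/6 ≈ -1.1667)
n(l) = 1/(-7/6 + l) (n(l) = 1/(l - 7/6) = 1/(-7/6 + l))
(56/74 - 77)*n(y) = (56/74 - 77)*(6/(-7 + 6*7)) = (56*(1/74) - 77)*(6/(-7 + 42)) = (28/37 - 77)*(6/35) = -16926/(37*35) = -2821/37*6/35 = -2418/185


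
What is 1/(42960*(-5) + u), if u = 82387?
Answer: -1/132413 ≈ -7.5521e-6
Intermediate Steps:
1/(42960*(-5) + u) = 1/(42960*(-5) + 82387) = 1/(-214800 + 82387) = 1/(-132413) = -1/132413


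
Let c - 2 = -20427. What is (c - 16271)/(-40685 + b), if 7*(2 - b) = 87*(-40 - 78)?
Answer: 85624/91505 ≈ 0.93573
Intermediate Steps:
c = -20425 (c = 2 - 20427 = -20425)
b = 10280/7 (b = 2 - 87*(-40 - 78)/7 = 2 - 87*(-118)/7 = 2 - 1/7*(-10266) = 2 + 10266/7 = 10280/7 ≈ 1468.6)
(c - 16271)/(-40685 + b) = (-20425 - 16271)/(-40685 + 10280/7) = -36696/(-274515/7) = -36696*(-7/274515) = 85624/91505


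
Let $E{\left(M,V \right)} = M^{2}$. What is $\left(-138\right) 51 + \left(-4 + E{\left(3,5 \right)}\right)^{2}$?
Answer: $-7013$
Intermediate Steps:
$\left(-138\right) 51 + \left(-4 + E{\left(3,5 \right)}\right)^{2} = \left(-138\right) 51 + \left(-4 + 3^{2}\right)^{2} = -7038 + \left(-4 + 9\right)^{2} = -7038 + 5^{2} = -7038 + 25 = -7013$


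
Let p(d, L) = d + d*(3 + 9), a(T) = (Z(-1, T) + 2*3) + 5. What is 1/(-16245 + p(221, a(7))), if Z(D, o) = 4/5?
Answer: -1/13372 ≈ -7.4783e-5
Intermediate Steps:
Z(D, o) = 4/5 (Z(D, o) = 4*(1/5) = 4/5)
a(T) = 59/5 (a(T) = (4/5 + 2*3) + 5 = (4/5 + 6) + 5 = 34/5 + 5 = 59/5)
p(d, L) = 13*d (p(d, L) = d + d*12 = d + 12*d = 13*d)
1/(-16245 + p(221, a(7))) = 1/(-16245 + 13*221) = 1/(-16245 + 2873) = 1/(-13372) = -1/13372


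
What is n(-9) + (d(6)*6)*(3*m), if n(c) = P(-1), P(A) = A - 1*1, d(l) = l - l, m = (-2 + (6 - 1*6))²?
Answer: -2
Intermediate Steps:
m = 4 (m = (-2 + (6 - 6))² = (-2 + 0)² = (-2)² = 4)
d(l) = 0
P(A) = -1 + A (P(A) = A - 1 = -1 + A)
n(c) = -2 (n(c) = -1 - 1 = -2)
n(-9) + (d(6)*6)*(3*m) = -2 + (0*6)*(3*4) = -2 + 0*12 = -2 + 0 = -2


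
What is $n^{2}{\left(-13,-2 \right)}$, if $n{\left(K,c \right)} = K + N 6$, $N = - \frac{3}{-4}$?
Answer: $\frac{289}{4} \approx 72.25$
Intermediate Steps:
$N = \frac{3}{4}$ ($N = \left(-3\right) \left(- \frac{1}{4}\right) = \frac{3}{4} \approx 0.75$)
$n{\left(K,c \right)} = \frac{9}{2} + K$ ($n{\left(K,c \right)} = K + \frac{3}{4} \cdot 6 = K + \frac{9}{2} = \frac{9}{2} + K$)
$n^{2}{\left(-13,-2 \right)} = \left(\frac{9}{2} - 13\right)^{2} = \left(- \frac{17}{2}\right)^{2} = \frac{289}{4}$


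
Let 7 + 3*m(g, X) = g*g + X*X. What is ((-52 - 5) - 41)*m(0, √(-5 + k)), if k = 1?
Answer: 1078/3 ≈ 359.33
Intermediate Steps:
m(g, X) = -7/3 + X²/3 + g²/3 (m(g, X) = -7/3 + (g*g + X*X)/3 = -7/3 + (g² + X²)/3 = -7/3 + (X² + g²)/3 = -7/3 + (X²/3 + g²/3) = -7/3 + X²/3 + g²/3)
((-52 - 5) - 41)*m(0, √(-5 + k)) = ((-52 - 5) - 41)*(-7/3 + (√(-5 + 1))²/3 + (⅓)*0²) = (-57 - 41)*(-7/3 + (√(-4))²/3 + (⅓)*0) = -98*(-7/3 + (2*I)²/3 + 0) = -98*(-7/3 + (⅓)*(-4) + 0) = -98*(-7/3 - 4/3 + 0) = -98*(-11/3) = 1078/3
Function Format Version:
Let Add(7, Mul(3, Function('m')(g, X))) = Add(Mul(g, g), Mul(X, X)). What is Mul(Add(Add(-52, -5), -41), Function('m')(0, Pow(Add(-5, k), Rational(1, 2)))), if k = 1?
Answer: Rational(1078, 3) ≈ 359.33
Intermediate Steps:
Function('m')(g, X) = Add(Rational(-7, 3), Mul(Rational(1, 3), Pow(X, 2)), Mul(Rational(1, 3), Pow(g, 2))) (Function('m')(g, X) = Add(Rational(-7, 3), Mul(Rational(1, 3), Add(Mul(g, g), Mul(X, X)))) = Add(Rational(-7, 3), Mul(Rational(1, 3), Add(Pow(g, 2), Pow(X, 2)))) = Add(Rational(-7, 3), Mul(Rational(1, 3), Add(Pow(X, 2), Pow(g, 2)))) = Add(Rational(-7, 3), Add(Mul(Rational(1, 3), Pow(X, 2)), Mul(Rational(1, 3), Pow(g, 2)))) = Add(Rational(-7, 3), Mul(Rational(1, 3), Pow(X, 2)), Mul(Rational(1, 3), Pow(g, 2))))
Mul(Add(Add(-52, -5), -41), Function('m')(0, Pow(Add(-5, k), Rational(1, 2)))) = Mul(Add(Add(-52, -5), -41), Add(Rational(-7, 3), Mul(Rational(1, 3), Pow(Pow(Add(-5, 1), Rational(1, 2)), 2)), Mul(Rational(1, 3), Pow(0, 2)))) = Mul(Add(-57, -41), Add(Rational(-7, 3), Mul(Rational(1, 3), Pow(Pow(-4, Rational(1, 2)), 2)), Mul(Rational(1, 3), 0))) = Mul(-98, Add(Rational(-7, 3), Mul(Rational(1, 3), Pow(Mul(2, I), 2)), 0)) = Mul(-98, Add(Rational(-7, 3), Mul(Rational(1, 3), -4), 0)) = Mul(-98, Add(Rational(-7, 3), Rational(-4, 3), 0)) = Mul(-98, Rational(-11, 3)) = Rational(1078, 3)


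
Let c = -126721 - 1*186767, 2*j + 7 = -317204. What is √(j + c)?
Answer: I*√1888374/2 ≈ 687.09*I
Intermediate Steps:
j = -317211/2 (j = -7/2 + (½)*(-317204) = -7/2 - 158602 = -317211/2 ≈ -1.5861e+5)
c = -313488 (c = -126721 - 186767 = -313488)
√(j + c) = √(-317211/2 - 313488) = √(-944187/2) = I*√1888374/2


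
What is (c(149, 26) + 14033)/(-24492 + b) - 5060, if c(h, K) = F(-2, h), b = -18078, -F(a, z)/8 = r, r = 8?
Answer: -215418169/42570 ≈ -5060.3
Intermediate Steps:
F(a, z) = -64 (F(a, z) = -8*8 = -64)
c(h, K) = -64
(c(149, 26) + 14033)/(-24492 + b) - 5060 = (-64 + 14033)/(-24492 - 18078) - 5060 = 13969/(-42570) - 5060 = 13969*(-1/42570) - 5060 = -13969/42570 - 5060 = -215418169/42570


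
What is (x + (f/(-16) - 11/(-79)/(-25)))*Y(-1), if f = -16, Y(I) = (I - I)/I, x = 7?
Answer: 0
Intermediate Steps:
Y(I) = 0 (Y(I) = 0/I = 0)
(x + (f/(-16) - 11/(-79)/(-25)))*Y(-1) = (7 + (-16/(-16) - 11/(-79)/(-25)))*0 = (7 + (-16*(-1/16) - 11*(-1/79)*(-1/25)))*0 = (7 + (1 + (11/79)*(-1/25)))*0 = (7 + (1 - 11/1975))*0 = (7 + 1964/1975)*0 = (15789/1975)*0 = 0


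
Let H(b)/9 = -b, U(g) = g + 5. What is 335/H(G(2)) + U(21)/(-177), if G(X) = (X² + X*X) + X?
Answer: -4109/1062 ≈ -3.8691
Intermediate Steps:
U(g) = 5 + g
G(X) = X + 2*X² (G(X) = (X² + X²) + X = 2*X² + X = X + 2*X²)
H(b) = -9*b (H(b) = 9*(-b) = -9*b)
335/H(G(2)) + U(21)/(-177) = 335/((-18*(1 + 2*2))) + (5 + 21)/(-177) = 335/((-18*(1 + 4))) + 26*(-1/177) = 335/((-18*5)) - 26/177 = 335/((-9*10)) - 26/177 = 335/(-90) - 26/177 = 335*(-1/90) - 26/177 = -67/18 - 26/177 = -4109/1062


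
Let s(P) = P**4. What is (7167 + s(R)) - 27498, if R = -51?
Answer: 6744870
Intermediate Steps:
(7167 + s(R)) - 27498 = (7167 + (-51)**4) - 27498 = (7167 + 6765201) - 27498 = 6772368 - 27498 = 6744870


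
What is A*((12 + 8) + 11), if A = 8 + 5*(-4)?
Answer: -372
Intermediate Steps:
A = -12 (A = 8 - 20 = -12)
A*((12 + 8) + 11) = -12*((12 + 8) + 11) = -12*(20 + 11) = -12*31 = -372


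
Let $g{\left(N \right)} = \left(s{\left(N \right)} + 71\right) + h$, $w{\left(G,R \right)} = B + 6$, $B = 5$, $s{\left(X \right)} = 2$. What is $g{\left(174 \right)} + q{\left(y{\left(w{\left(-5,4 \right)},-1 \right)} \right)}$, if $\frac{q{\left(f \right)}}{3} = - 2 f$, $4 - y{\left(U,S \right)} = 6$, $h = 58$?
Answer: $143$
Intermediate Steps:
$w{\left(G,R \right)} = 11$ ($w{\left(G,R \right)} = 5 + 6 = 11$)
$y{\left(U,S \right)} = -2$ ($y{\left(U,S \right)} = 4 - 6 = -2$)
$q{\left(f \right)} = - 6 f$ ($q{\left(f \right)} = 3 \left(- 2 f\right) = - 6 f$)
$g{\left(N \right)} = 131$ ($g{\left(N \right)} = \left(2 + 71\right) + 58 = 73 + 58 = 131$)
$g{\left(174 \right)} + q{\left(y{\left(w{\left(-5,4 \right)},-1 \right)} \right)} = 131 - -12 = 131 + 12 = 143$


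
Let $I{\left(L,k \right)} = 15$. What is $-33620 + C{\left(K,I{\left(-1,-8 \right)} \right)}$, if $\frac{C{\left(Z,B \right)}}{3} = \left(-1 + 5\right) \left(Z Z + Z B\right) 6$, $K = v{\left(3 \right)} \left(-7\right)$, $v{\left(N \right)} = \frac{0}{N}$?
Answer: $-33620$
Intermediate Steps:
$v{\left(N \right)} = 0$
$K = 0$ ($K = 0 \left(-7\right) = 0$)
$C{\left(Z,B \right)} = 72 Z^{2} + 72 B Z$ ($C{\left(Z,B \right)} = 3 \left(-1 + 5\right) \left(Z Z + Z B\right) 6 = 3 \cdot 4 \left(Z^{2} + B Z\right) 6 = 3 \left(4 Z^{2} + 4 B Z\right) 6 = 3 \left(24 Z^{2} + 24 B Z\right) = 72 Z^{2} + 72 B Z$)
$-33620 + C{\left(K,I{\left(-1,-8 \right)} \right)} = -33620 + 72 \cdot 0 \left(15 + 0\right) = -33620 + 72 \cdot 0 \cdot 15 = -33620 + 0 = -33620$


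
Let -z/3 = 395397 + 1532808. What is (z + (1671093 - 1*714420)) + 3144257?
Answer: -1683685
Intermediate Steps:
z = -5784615 (z = -3*(395397 + 1532808) = -3*1928205 = -5784615)
(z + (1671093 - 1*714420)) + 3144257 = (-5784615 + (1671093 - 1*714420)) + 3144257 = (-5784615 + (1671093 - 714420)) + 3144257 = (-5784615 + 956673) + 3144257 = -4827942 + 3144257 = -1683685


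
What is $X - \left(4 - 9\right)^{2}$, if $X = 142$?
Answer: $117$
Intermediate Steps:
$X - \left(4 - 9\right)^{2} = 142 - \left(4 - 9\right)^{2} = 142 - \left(-5\right)^{2} = 142 - 25 = 117$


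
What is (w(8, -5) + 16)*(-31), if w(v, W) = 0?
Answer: -496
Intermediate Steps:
(w(8, -5) + 16)*(-31) = (0 + 16)*(-31) = 16*(-31) = -496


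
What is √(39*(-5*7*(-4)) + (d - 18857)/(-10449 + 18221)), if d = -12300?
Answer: 7*√1681446941/3886 ≈ 73.865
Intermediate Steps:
√(39*(-5*7*(-4)) + (d - 18857)/(-10449 + 18221)) = √(39*(-5*7*(-4)) + (-12300 - 18857)/(-10449 + 18221)) = √(39*(-35*(-4)) - 31157/7772) = √(39*140 - 31157*1/7772) = √(5460 - 31157/7772) = √(42403963/7772) = 7*√1681446941/3886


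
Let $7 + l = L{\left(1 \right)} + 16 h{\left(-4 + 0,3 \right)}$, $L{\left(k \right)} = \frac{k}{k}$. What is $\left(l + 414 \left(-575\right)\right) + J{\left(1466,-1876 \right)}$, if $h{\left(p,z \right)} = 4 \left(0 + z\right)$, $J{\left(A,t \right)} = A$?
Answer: $-236398$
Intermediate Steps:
$L{\left(k \right)} = 1$
$h{\left(p,z \right)} = 4 z$
$l = 186$ ($l = -7 + \left(1 + 16 \cdot 4 \cdot 3\right) = -7 + \left(1 + 16 \cdot 12\right) = -7 + \left(1 + 192\right) = -7 + 193 = 186$)
$\left(l + 414 \left(-575\right)\right) + J{\left(1466,-1876 \right)} = \left(186 + 414 \left(-575\right)\right) + 1466 = \left(186 - 238050\right) + 1466 = -237864 + 1466 = -236398$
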